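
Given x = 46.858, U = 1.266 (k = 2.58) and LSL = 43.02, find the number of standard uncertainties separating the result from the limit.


u = U / k = 1.266 / 2.58 = 0.49069767
margin = |LSL - x| = |43.02 - 46.858| = 3.838
z = margin / u = 3.838 / 0.49069767
z = 7.8215

7.8215


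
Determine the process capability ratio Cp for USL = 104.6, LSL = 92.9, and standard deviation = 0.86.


Cp = (USL - LSL) / (6 * sigma)
= (104.6 - 92.9) / (6 * 0.86)
= 11.7000 / 5.1600
= 2.2674

2.2674


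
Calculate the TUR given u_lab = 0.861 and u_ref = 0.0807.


TUR = u_lab / u_ref
= 0.861 / 0.0807
= 10.6691

10.6691


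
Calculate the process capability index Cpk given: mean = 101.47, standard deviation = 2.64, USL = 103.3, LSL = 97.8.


Cpu = (USL - mean) / (3*sigma) = (103.3 - 101.47) / (3*2.64) = 0.2311
Cpl = (mean - LSL) / (3*sigma) = (101.47 - 97.8) / (3*2.64) = 0.4634
Cpk = min(Cpu, Cpl) = 0.2311

0.2311


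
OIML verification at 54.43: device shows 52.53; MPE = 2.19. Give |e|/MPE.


e = indication - reference = 52.53 - 54.43 = -1.9000
|e| = 1.9000
ratio = |e| / MPE = 1.9000 / 2.19
ratio = 0.8676

0.8676


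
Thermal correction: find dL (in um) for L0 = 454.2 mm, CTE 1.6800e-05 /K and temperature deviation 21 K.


dL = L * alpha * dT
= 454.2 * 1.6800e-05 * 21
= 0.1602418 mm
dL_um = 0.1602418 * 1000 = 160.2418 um

160.2418


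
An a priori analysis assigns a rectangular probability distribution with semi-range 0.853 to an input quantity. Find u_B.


u_B = half_width / sqrt(3)
u_B = 0.853 / 1.7320508
u_B = 0.4925

0.4925


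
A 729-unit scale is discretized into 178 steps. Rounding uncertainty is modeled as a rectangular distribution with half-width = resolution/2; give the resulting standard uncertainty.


resolution = range / divisions
resolution = 729 / 178 = 4.0955056
u_res = resolution / (2*sqrt(3))
u_res = 4.0955056 / 3.4641016
u_res = 1.1823

1.1823


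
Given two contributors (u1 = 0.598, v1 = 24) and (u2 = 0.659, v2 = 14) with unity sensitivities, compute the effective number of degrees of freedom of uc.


uc = sqrt(u1^2 + u2^2) = sqrt(0.598^2 + 0.659^2) = 0.88987921
v_eff = uc^4 / (u1^4/v1 + u2^4/v2)
= 0.88987921^4 / (0.598^4/24 + 0.659^4/14)
= 0.62708187 / 0.018799787
v_eff = 33.3558

33.3558


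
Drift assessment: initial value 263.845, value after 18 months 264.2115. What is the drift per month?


rate = (v2 - v1) / months
= (264.2115 - 263.845) / 18
= 0.3665 / 18
= 0.0204

0.0204


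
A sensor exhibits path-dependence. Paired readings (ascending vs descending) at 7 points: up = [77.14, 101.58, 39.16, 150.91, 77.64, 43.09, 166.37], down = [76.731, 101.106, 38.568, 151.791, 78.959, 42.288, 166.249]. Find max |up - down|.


|77.14 - 76.731| = 0.4090
|101.58 - 101.106| = 0.4740
|39.16 - 38.568| = 0.5920
|150.91 - 151.791| = 0.8810
|77.64 - 78.959| = 1.3190
|43.09 - 42.288| = 0.8020
|166.37 - 166.249| = 0.1210
hysteresis = max(diffs) = 1.3190

1.3190


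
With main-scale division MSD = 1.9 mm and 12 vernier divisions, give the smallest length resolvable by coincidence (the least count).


LC = MSD / n_div
= 1.9 / 12
= 0.1583

0.1583


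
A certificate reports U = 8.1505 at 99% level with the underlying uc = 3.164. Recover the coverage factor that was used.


k = U / uc
k = 8.1505 / 3.164
k = 2.576

2.576


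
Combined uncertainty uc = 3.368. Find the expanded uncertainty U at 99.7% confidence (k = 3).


U = k * uc
U = 3 * 3.368
U = 10.1040

10.1040


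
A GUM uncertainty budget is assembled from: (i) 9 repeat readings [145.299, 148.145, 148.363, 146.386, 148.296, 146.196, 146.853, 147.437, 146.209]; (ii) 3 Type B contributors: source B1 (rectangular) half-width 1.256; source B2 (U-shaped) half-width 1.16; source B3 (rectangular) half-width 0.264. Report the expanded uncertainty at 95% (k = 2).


mean = (145.299 + 148.145 + 148.363 + 146.386 + 148.296 + 146.196 + 146.853 + 147.437 + 146.209) / 9 = 147.0204444
s = sqrt(sum((x - mean)^2)/(n-1)) = 1.0954292
u_A = s / sqrt(n) = 1.0954292 / sqrt(9) = 0.36514307
u_B1 = 1.256 / sqrt(3) = 0.72515194
u_B2 = 1.16 / sqrt(2) = 0.82024387
u_B3 = 0.264 / sqrt(3) = 0.15242047
uc = sqrt(0.36514307^2 + 0.72515194^2 + 0.82024387^2 + 0.15242047^2) = 1.1641335
U = k * uc = 2 * 1.1641335
U = 2.3283

2.3283


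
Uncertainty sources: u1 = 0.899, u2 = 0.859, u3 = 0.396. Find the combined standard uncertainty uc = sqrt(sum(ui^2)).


uc = sqrt(0.899^2 + 0.859^2 + 0.396^2)
uc = sqrt(1.702898)
uc = 1.3050

1.3050


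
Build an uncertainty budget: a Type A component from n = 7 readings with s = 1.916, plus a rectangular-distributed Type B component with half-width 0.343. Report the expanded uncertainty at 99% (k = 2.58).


u_A = s / sqrt(n) = 1.916 / sqrt(7) = 0.72417993
u_B = half_width / sqrt(3) = 0.343 / sqrt(3) = 0.19803114
uc = sqrt(u_A^2 + u_B^2) = sqrt(0.72417993^2 + 0.19803114^2) = 0.75076821
U = k * uc = 2.58 * 0.75076821
U = 1.9370

1.9370


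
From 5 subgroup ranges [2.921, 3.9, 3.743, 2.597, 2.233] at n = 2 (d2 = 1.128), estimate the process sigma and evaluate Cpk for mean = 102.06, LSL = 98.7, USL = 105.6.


R_bar = (2.921 + 3.9 + 3.743 + 2.597 + 2.233) / 5 = 3.0788
sigma = R_bar / d2 = 3.0788 / 1.128 = 2.7294326
Cp = (USL - LSL)/(6*sigma) = (105.6 - 98.7)/(6*2.7294326) = 0.4213
Cpu = (105.6 - 102.06)/(3*2.7294326) = 0.4323
Cpl = (102.06 - 98.7)/(3*2.7294326) = 0.4103
Cpk = min(Cpu, Cpl) = 0.4103

0.4103


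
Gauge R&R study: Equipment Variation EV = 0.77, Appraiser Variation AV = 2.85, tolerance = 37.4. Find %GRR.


GRR = sqrt(EV^2 + AV^2) = sqrt(0.77^2 + 2.85^2) = 2.9521856
%GRR = GRR / tol * 100 = 2.9521856 / 37.4 * 100
%GRR = 7.8935

7.8935


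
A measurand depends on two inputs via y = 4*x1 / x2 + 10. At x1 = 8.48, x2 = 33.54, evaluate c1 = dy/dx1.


y = 4*x1 / x2 + 10
dy/dx1 = 4/x2
Evaluate at x2 = 33.54: c1 = 4 / 33.54
c1 = 0.1193

0.1193


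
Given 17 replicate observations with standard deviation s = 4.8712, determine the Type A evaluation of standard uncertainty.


u_A = s / sqrt(n)
u_A = 4.8712 / sqrt(17)
u_A = 4.8712 / 4.1231056
u_A = 1.1814

1.1814


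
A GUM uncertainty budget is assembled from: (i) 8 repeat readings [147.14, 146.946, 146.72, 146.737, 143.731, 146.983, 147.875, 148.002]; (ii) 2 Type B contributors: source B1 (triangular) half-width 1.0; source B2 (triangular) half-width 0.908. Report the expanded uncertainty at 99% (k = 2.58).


mean = (147.14 + 146.946 + 146.72 + 146.737 + 143.731 + 146.983 + 147.875 + 148.002) / 8 = 146.76675
s = sqrt(sum((x - mean)^2)/(n-1)) = 1.3196926
u_A = s / sqrt(n) = 1.3196926 / sqrt(8) = 0.46658179
u_B1 = 1.0 / sqrt(6) = 0.40824829
u_B2 = 0.908 / sqrt(6) = 0.37068945
uc = sqrt(0.46658179^2 + 0.40824829^2 + 0.37068945^2) = 0.72234057
U = k * uc = 2.58 * 0.72234057
U = 1.8636

1.8636


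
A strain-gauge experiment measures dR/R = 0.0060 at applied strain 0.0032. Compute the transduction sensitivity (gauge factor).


GF = (dR/R) / epsilon
= 0.0060 / 0.0032
= 1.8750

1.8750


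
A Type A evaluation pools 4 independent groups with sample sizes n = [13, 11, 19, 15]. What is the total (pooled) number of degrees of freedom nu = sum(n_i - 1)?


nu = sum_i (n_i - 1)
nu = ((13 - 1) + (11 - 1) + (19 - 1) + (15 - 1))
nu = 12 + 10 + 18 + 14
nu = 54

54


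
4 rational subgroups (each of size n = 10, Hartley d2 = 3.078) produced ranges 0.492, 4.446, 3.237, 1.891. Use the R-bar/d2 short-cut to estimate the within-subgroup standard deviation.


R_bar = (0.492 + 4.446 + 3.237 + 1.891) / 4
R_bar = 10.066 / 4 = 2.5165
sigma_hat = R_bar / d2 = 2.5165 / 3.078 = 0.8176

0.8176


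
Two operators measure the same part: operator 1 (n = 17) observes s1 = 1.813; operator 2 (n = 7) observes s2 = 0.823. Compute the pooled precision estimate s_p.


s_p = sqrt(((n1-1)*s1^2 + (n2-1)*s2^2) / (n1+n2-2))
numerator = (17-1)*1.813^2 + (7-1)*0.823^2 = 52.591504 + 4.063974 = 56.655478
denominator = 17 + 7 - 2 = 22
s_p^2 = 56.655478 / 22 = 2.575249
s_p = sqrt(2.575249) = 1.6048

1.6048


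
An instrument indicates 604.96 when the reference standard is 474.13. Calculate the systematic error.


Systematic error = measured - true
= 604.96 - 474.13
= 130.8300

130.8300


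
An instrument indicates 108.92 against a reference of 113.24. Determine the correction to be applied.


Correction = standard - reading
= 113.24 - 108.92
= 4.3200

4.3200


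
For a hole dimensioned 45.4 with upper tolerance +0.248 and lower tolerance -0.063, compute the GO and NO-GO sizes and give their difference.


GO = nominal - lower_tol (smallest hole = maximum material condition)
GO = 45.4 - 0.063 = 45.337
NO-GO = nominal + upper_tol (largest hole = least material condition)
NO-GO = 45.4 + 0.248 = 45.648
spread = NO-GO - GO = 45.648 - 45.337 = 0.3110

0.3110


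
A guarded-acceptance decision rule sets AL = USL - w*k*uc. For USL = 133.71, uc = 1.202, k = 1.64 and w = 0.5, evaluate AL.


U = k * uc = 1.64 * 1.202 = 1.97128
guard band g = w * U = 0.5 * 1.97128 = 0.98564
AL = USL - g = 133.71 - 0.98564
AL = 132.7244

132.7244


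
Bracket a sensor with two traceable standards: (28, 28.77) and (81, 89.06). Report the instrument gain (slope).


slope = (y2 - y1) / (x2 - x1)
= (89.06 - 28.77) / (81 - 28)
= 60.2900 / 53
= 1.1375

1.1375


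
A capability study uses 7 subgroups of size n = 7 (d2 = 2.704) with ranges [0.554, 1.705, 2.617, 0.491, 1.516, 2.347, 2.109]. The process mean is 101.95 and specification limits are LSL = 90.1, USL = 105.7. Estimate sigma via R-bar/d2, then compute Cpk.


R_bar = (0.554 + 1.705 + 2.617 + 0.491 + 1.516 + 2.347 + 2.109) / 7 = 1.6198571
sigma = R_bar / d2 = 1.6198571 / 2.704 = 0.59905958
Cp = (USL - LSL)/(6*sigma) = (105.7 - 90.1)/(6*0.59905958) = 4.3401
Cpu = (105.7 - 101.95)/(3*0.59905958) = 2.0866
Cpl = (101.95 - 90.1)/(3*0.59905958) = 6.5937
Cpk = min(Cpu, Cpl) = 2.0866

2.0866


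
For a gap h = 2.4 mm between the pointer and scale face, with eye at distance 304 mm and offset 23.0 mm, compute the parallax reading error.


error = h * offset / d
= 2.4 * 23.0 / 304
= 0.1816

0.1816


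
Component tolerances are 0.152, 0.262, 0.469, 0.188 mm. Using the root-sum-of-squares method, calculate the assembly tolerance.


RSS = sqrt(0.152^2 + 0.262^2 + 0.469^2 + 0.188^2)
= sqrt(0.347053)
= 0.5891

0.5891


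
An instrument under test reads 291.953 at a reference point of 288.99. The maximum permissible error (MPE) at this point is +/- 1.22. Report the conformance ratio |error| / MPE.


e = indication - reference = 291.953 - 288.99 = 2.9630
|e| = 2.9630
ratio = |e| / MPE = 2.9630 / 1.22
ratio = 2.4287

2.4287


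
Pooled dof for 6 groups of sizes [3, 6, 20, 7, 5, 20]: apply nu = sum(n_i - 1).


nu = sum_i (n_i - 1)
nu = ((3 - 1) + (6 - 1) + (20 - 1) + (7 - 1) + (5 - 1) + (20 - 1))
nu = 2 + 5 + 19 + 6 + 4 + 19
nu = 55

55


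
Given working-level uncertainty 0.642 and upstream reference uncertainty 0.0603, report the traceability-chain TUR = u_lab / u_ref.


TUR = u_lab / u_ref
= 0.642 / 0.0603
= 10.6468

10.6468


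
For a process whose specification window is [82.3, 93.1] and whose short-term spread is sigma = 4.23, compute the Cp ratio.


Cp = (USL - LSL) / (6 * sigma)
= (93.1 - 82.3) / (6 * 4.23)
= 10.8000 / 25.3800
= 0.4255

0.4255


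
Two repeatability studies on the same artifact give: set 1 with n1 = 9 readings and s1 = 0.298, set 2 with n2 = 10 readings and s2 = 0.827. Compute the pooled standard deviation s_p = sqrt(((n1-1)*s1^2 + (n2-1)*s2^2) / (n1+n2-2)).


s_p = sqrt(((n1-1)*s1^2 + (n2-1)*s2^2) / (n1+n2-2))
numerator = (9-1)*0.298^2 + (10-1)*0.827^2 = 0.710432 + 6.155361 = 6.865793
denominator = 9 + 10 - 2 = 17
s_p^2 = 6.865793 / 17 = 0.40387018
s_p = sqrt(0.40387018) = 0.6355

0.6355


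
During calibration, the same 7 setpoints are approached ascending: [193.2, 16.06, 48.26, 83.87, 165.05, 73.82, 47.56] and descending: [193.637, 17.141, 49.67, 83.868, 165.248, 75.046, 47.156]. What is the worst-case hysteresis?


|193.2 - 193.637| = 0.4370
|16.06 - 17.141| = 1.0810
|48.26 - 49.67| = 1.4100
|83.87 - 83.868| = 0.0020
|165.05 - 165.248| = 0.1980
|73.82 - 75.046| = 1.2260
|47.56 - 47.156| = 0.4040
hysteresis = max(diffs) = 1.4100

1.4100


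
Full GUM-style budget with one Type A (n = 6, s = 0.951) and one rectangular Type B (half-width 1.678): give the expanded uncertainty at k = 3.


u_A = s / sqrt(n) = 0.951 / sqrt(6) = 0.38824412
u_B = half_width / sqrt(3) = 1.678 / sqrt(3) = 0.96879375
uc = sqrt(u_A^2 + u_B^2) = sqrt(0.38824412^2 + 0.96879375^2) = 1.0436929
U = k * uc = 3 * 1.0436929
U = 3.1311

3.1311


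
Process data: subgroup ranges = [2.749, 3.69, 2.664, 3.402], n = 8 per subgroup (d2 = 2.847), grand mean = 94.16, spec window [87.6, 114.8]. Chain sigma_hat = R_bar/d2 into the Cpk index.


R_bar = (2.749 + 3.69 + 2.664 + 3.402) / 4 = 3.12625
sigma = R_bar / d2 = 3.12625 / 2.847 = 1.0980857
Cp = (USL - LSL)/(6*sigma) = (114.8 - 87.6)/(6*1.0980857) = 4.1284
Cpu = (114.8 - 94.16)/(3*1.0980857) = 6.2654
Cpl = (94.16 - 87.6)/(3*1.0980857) = 1.9913
Cpk = min(Cpu, Cpl) = 1.9913

1.9913


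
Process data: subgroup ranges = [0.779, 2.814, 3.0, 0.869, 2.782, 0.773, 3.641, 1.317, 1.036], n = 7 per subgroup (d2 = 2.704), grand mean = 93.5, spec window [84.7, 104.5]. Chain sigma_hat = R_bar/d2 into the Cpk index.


R_bar = (0.779 + 2.814 + 3.0 + 0.869 + 2.782 + 0.773 + 3.641 + 1.317 + 1.036) / 9 = 1.8901111
sigma = R_bar / d2 = 1.8901111 / 2.704 = 0.69900558
Cp = (USL - LSL)/(6*sigma) = (104.5 - 84.7)/(6*0.69900558) = 4.7210
Cpu = (104.5 - 93.5)/(3*0.69900558) = 5.2455
Cpl = (93.5 - 84.7)/(3*0.69900558) = 4.1964
Cpk = min(Cpu, Cpl) = 4.1964

4.1964


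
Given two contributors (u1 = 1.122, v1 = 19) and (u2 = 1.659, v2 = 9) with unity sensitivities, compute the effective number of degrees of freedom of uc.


uc = sqrt(u1^2 + u2^2) = sqrt(1.122^2 + 1.659^2) = 2.0027893
v_eff = uc^4 / (u1^4/v1 + u2^4/v2)
= 2.0027893^4 / (1.122^4/19 + 1.659^4/9)
= 16.089444 / 0.92508224
v_eff = 17.3924

17.3924


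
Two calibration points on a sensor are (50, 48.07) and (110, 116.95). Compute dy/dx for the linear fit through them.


slope = (y2 - y1) / (x2 - x1)
= (116.95 - 48.07) / (110 - 50)
= 68.8800 / 60
= 1.1480

1.1480


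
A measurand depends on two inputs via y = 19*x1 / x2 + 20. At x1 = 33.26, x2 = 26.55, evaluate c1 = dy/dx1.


y = 19*x1 / x2 + 20
dy/dx1 = 19/x2
Evaluate at x2 = 26.55: c1 = 19 / 26.55
c1 = 0.7156

0.7156


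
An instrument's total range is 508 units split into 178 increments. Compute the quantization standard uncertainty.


resolution = range / divisions
resolution = 508 / 178 = 2.8539326
u_res = resolution / (2*sqrt(3))
u_res = 2.8539326 / 3.4641016
u_res = 0.8239

0.8239


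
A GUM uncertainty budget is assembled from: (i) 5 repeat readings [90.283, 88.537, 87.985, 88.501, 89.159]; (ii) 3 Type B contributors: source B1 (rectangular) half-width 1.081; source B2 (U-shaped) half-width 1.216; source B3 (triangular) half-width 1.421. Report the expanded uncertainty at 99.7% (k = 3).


mean = (90.283 + 88.537 + 87.985 + 88.501 + 89.159) / 5 = 88.893
s = sqrt(sum((x - mean)^2)/(n-1)) = 0.88143633
u_A = s / sqrt(n) = 0.88143633 / sqrt(5) = 0.39419031
u_B1 = 1.081 / sqrt(3) = 0.62411564
u_B2 = 1.216 / sqrt(2) = 0.85984185
u_B3 = 1.421 / sqrt(6) = 0.58012082
uc = sqrt(0.39419031^2 + 0.62411564^2 + 0.85984185^2 + 0.58012082^2) = 1.2730964
U = k * uc = 3 * 1.2730964
U = 3.8193

3.8193


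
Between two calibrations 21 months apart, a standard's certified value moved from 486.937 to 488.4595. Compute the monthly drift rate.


rate = (v2 - v1) / months
= (488.4595 - 486.937) / 21
= 1.5225 / 21
= 0.0725

0.0725


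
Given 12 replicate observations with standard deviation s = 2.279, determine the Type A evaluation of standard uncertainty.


u_A = s / sqrt(n)
u_A = 2.279 / sqrt(12)
u_A = 2.279 / 3.4641016
u_A = 0.6579

0.6579


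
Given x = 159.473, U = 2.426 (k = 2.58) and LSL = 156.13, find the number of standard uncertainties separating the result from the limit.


u = U / k = 2.426 / 2.58 = 0.94031008
margin = |LSL - x| = |156.13 - 159.473| = 3.343
z = margin / u = 3.343 / 0.94031008
z = 3.5552

3.5552


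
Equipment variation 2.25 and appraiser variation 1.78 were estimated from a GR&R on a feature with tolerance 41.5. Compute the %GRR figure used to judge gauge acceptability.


GRR = sqrt(EV^2 + AV^2) = sqrt(2.25^2 + 1.78^2) = 2.8689545
%GRR = GRR / tol * 100 = 2.8689545 / 41.5 * 100
%GRR = 6.9131

6.9131


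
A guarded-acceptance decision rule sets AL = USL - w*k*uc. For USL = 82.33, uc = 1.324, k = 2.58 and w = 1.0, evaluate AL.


U = k * uc = 2.58 * 1.324 = 3.41592
guard band g = w * U = 1.0 * 3.41592 = 3.41592
AL = USL - g = 82.33 - 3.41592
AL = 78.9141

78.9141


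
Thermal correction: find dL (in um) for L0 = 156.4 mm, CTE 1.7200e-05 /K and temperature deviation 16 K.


dL = L * alpha * dT
= 156.4 * 1.7200e-05 * 16
= 0.0430413 mm
dL_um = 0.0430413 * 1000 = 43.0413 um

43.0413


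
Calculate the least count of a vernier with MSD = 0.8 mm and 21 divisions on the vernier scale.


LC = MSD / n_div
= 0.8 / 21
= 0.0381

0.0381


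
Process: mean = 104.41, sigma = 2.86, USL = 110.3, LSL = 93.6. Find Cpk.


Cpu = (USL - mean) / (3*sigma) = (110.3 - 104.41) / (3*2.86) = 0.6865
Cpl = (mean - LSL) / (3*sigma) = (104.41 - 93.6) / (3*2.86) = 1.2599
Cpk = min(Cpu, Cpl) = 0.6865

0.6865


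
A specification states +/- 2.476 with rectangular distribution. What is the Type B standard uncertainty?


u_B = half_width / sqrt(3)
u_B = 2.476 / 1.7320508
u_B = 1.4295

1.4295


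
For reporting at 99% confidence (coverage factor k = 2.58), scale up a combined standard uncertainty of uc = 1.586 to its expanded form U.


U = k * uc
U = 2.58 * 1.586
U = 4.0919

4.0919


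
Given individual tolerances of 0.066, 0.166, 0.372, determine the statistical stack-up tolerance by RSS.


RSS = sqrt(0.066^2 + 0.166^2 + 0.372^2)
= sqrt(0.170296)
= 0.4127

0.4127


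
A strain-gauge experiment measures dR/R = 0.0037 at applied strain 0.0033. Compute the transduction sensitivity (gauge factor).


GF = (dR/R) / epsilon
= 0.0037 / 0.0033
= 1.1212

1.1212


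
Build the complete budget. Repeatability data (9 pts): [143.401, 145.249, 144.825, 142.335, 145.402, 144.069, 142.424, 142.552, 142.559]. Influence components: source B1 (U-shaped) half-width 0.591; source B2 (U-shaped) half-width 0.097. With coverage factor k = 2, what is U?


mean = (143.401 + 145.249 + 144.825 + 142.335 + 145.402 + 144.069 + 142.424 + 142.552 + 142.559) / 9 = 143.6462222
s = sqrt(sum((x - mean)^2)/(n-1)) = 1.2684907
u_A = s / sqrt(n) = 1.2684907 / sqrt(9) = 0.42283023
u_B1 = 0.591 / sqrt(2) = 0.41790011
u_B2 = 0.097 / sqrt(2) = 0.068589358
uc = sqrt(0.42283023^2 + 0.41790011^2 + 0.068589358^2) = 0.59843998
U = k * uc = 2 * 0.59843998
U = 1.1969

1.1969


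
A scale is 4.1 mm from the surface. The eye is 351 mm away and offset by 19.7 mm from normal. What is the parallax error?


error = h * offset / d
= 4.1 * 19.7 / 351
= 0.2301

0.2301


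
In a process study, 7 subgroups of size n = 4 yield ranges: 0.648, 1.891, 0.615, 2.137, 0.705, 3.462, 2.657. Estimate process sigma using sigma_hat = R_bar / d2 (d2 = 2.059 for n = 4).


R_bar = (0.648 + 1.891 + 0.615 + 2.137 + 0.705 + 3.462 + 2.657) / 7
R_bar = 12.115 / 7 = 1.7307143
sigma_hat = R_bar / d2 = 1.7307143 / 2.059 = 0.8406

0.8406


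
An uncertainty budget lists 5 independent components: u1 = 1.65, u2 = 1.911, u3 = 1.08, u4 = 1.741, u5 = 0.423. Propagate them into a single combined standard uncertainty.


uc = sqrt(1.65^2 + 1.911^2 + 1.08^2 + 1.741^2 + 0.423^2)
uc = sqrt(10.750831)
uc = 3.2788

3.2788


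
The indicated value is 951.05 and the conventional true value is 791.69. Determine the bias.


Systematic error = measured - true
= 951.05 - 791.69
= 159.3600

159.3600


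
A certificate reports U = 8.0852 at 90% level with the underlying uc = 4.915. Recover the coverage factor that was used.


k = U / uc
k = 8.0852 / 4.915
k = 1.645

1.645


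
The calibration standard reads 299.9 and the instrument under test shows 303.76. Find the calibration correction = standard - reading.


Correction = standard - reading
= 299.9 - 303.76
= -3.8600

-3.8600


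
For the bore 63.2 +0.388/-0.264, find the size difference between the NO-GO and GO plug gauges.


GO = nominal - lower_tol (smallest hole = maximum material condition)
GO = 63.2 - 0.264 = 62.936
NO-GO = nominal + upper_tol (largest hole = least material condition)
NO-GO = 63.2 + 0.388 = 63.588
spread = NO-GO - GO = 63.588 - 62.936 = 0.6520

0.6520


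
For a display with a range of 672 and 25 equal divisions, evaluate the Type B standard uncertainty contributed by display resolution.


resolution = range / divisions
resolution = 672 / 25 = 26.88
u_res = resolution / (2*sqrt(3))
u_res = 26.88 / 3.4641016
u_res = 7.7596

7.7596


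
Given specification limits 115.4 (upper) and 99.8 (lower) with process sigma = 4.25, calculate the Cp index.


Cp = (USL - LSL) / (6 * sigma)
= (115.4 - 99.8) / (6 * 4.25)
= 15.6000 / 25.5000
= 0.6118

0.6118


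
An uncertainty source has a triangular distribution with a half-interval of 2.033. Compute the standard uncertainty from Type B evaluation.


u_B = half_width / sqrt(6)
u_B = 2.033 / 2.4494897
u_B = 0.8300

0.8300


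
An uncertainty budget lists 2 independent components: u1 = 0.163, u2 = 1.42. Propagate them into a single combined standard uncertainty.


uc = sqrt(0.163^2 + 1.42^2)
uc = sqrt(2.042969)
uc = 1.4293

1.4293


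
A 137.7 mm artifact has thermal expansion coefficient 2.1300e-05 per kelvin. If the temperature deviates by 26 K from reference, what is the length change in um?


dL = L * alpha * dT
= 137.7 * 2.1300e-05 * 26
= 0.0762583 mm
dL_um = 0.0762583 * 1000 = 76.2583 um

76.2583


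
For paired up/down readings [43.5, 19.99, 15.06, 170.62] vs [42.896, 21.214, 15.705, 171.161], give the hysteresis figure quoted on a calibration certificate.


|43.5 - 42.896| = 0.6040
|19.99 - 21.214| = 1.2240
|15.06 - 15.705| = 0.6450
|170.62 - 171.161| = 0.5410
hysteresis = max(diffs) = 1.2240

1.2240


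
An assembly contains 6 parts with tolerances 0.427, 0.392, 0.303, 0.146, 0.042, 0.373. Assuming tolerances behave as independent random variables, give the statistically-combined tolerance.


RSS = sqrt(0.427^2 + 0.392^2 + 0.303^2 + 0.146^2 + 0.042^2 + 0.373^2)
= sqrt(0.590011)
= 0.7681

0.7681


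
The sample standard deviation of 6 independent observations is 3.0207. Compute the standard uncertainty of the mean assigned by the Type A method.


u_A = s / sqrt(n)
u_A = 3.0207 / sqrt(6)
u_A = 3.0207 / 2.4494897
u_A = 1.2332

1.2332


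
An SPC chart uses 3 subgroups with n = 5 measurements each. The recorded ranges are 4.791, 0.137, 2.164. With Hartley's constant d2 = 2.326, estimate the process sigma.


R_bar = (4.791 + 0.137 + 2.164) / 3
R_bar = 7.092 / 3 = 2.364
sigma_hat = R_bar / d2 = 2.364 / 2.326 = 1.0163

1.0163


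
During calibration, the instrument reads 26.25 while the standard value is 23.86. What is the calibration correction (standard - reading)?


Correction = standard - reading
= 23.86 - 26.25
= -2.3900

-2.3900


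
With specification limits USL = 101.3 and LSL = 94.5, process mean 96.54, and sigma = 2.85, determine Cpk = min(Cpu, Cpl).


Cpu = (USL - mean) / (3*sigma) = (101.3 - 96.54) / (3*2.85) = 0.5567
Cpl = (mean - LSL) / (3*sigma) = (96.54 - 94.5) / (3*2.85) = 0.2386
Cpk = min(Cpu, Cpl) = 0.2386

0.2386


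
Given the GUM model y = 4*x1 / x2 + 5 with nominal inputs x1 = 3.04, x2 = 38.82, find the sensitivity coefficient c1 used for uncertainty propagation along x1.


y = 4*x1 / x2 + 5
dy/dx1 = 4/x2
Evaluate at x2 = 38.82: c1 = 4 / 38.82
c1 = 0.1030

0.1030


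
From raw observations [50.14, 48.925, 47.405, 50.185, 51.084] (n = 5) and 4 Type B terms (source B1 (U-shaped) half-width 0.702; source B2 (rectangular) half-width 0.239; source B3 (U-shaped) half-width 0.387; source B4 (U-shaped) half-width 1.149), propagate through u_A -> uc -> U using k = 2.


mean = (50.14 + 48.925 + 47.405 + 50.185 + 51.084) / 5 = 49.5478
s = sqrt(sum((x - mean)^2)/(n-1)) = 1.4226829
u_A = s / sqrt(n) = 1.4226829 / sqrt(5) = 0.63624313
u_B1 = 0.702 / sqrt(2) = 0.49638896
u_B2 = 0.239 / sqrt(3) = 0.13798671
u_B3 = 0.387 / sqrt(2) = 0.27365032
u_B4 = 1.149 / sqrt(2) = 0.81246569
uc = sqrt(0.63624313^2 + 0.49638896^2 + 0.13798671^2 + 0.27365032^2 + 0.81246569^2) = 1.1854251
U = k * uc = 2 * 1.1854251
U = 2.3709

2.3709


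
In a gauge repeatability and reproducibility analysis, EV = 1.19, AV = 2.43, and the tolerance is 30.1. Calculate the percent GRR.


GRR = sqrt(EV^2 + AV^2) = sqrt(1.19^2 + 2.43^2) = 2.7057347
%GRR = GRR / tol * 100 = 2.7057347 / 30.1 * 100
%GRR = 8.9892

8.9892


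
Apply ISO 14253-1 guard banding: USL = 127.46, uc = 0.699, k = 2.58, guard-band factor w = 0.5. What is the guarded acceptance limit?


U = k * uc = 2.58 * 0.699 = 1.80342
guard band g = w * U = 0.5 * 1.80342 = 0.90171
AL = USL - g = 127.46 - 0.90171
AL = 126.5583

126.5583


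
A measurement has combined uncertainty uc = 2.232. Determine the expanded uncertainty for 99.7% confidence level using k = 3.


U = k * uc
U = 3 * 2.232
U = 6.6960

6.6960


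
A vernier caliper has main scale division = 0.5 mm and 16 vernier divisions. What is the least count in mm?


LC = MSD / n_div
= 0.5 / 16
= 0.0312

0.0312


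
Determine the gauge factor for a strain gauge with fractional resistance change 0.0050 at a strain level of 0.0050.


GF = (dR/R) / epsilon
= 0.0050 / 0.0050
= 1.0000

1.0000


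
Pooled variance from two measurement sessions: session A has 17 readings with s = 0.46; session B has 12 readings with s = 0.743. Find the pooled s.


s_p = sqrt(((n1-1)*s1^2 + (n2-1)*s2^2) / (n1+n2-2))
numerator = (17-1)*0.46^2 + (12-1)*0.743^2 = 3.3856 + 6.072539 = 9.458139
denominator = 17 + 12 - 2 = 27
s_p^2 = 9.458139 / 27 = 0.35030144
s_p = sqrt(0.35030144) = 0.5919

0.5919


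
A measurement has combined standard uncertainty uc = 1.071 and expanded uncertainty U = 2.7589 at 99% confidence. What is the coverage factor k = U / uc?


k = U / uc
k = 2.7589 / 1.071
k = 2.576

2.576


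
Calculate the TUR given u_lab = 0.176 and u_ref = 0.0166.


TUR = u_lab / u_ref
= 0.176 / 0.0166
= 10.6024

10.6024


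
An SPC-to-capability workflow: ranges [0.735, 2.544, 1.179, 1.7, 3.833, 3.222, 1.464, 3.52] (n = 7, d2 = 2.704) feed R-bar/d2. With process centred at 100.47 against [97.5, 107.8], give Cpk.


R_bar = (0.735 + 2.544 + 1.179 + 1.7 + 3.833 + 3.222 + 1.464 + 3.52) / 8 = 2.274625
sigma = R_bar / d2 = 2.274625 / 2.704 = 0.84120747
Cp = (USL - LSL)/(6*sigma) = (107.8 - 97.5)/(6*0.84120747) = 2.0407
Cpu = (107.8 - 100.47)/(3*0.84120747) = 2.9046
Cpl = (100.47 - 97.5)/(3*0.84120747) = 1.1769
Cpk = min(Cpu, Cpl) = 1.1769

1.1769


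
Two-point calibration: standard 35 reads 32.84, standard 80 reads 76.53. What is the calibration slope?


slope = (y2 - y1) / (x2 - x1)
= (76.53 - 32.84) / (80 - 35)
= 43.6900 / 45
= 0.9709

0.9709


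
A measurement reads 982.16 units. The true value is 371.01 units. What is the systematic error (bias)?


Systematic error = measured - true
= 982.16 - 371.01
= 611.1500

611.1500


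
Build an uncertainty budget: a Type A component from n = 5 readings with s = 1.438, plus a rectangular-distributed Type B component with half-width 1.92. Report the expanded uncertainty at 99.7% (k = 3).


u_A = s / sqrt(n) = 1.438 / sqrt(5) = 0.64309315
u_B = half_width / sqrt(3) = 1.92 / sqrt(3) = 1.1085125
uc = sqrt(u_A^2 + u_B^2) = sqrt(0.64309315^2 + 1.1085125^2) = 1.2815494
U = k * uc = 3 * 1.2815494
U = 3.8446

3.8446


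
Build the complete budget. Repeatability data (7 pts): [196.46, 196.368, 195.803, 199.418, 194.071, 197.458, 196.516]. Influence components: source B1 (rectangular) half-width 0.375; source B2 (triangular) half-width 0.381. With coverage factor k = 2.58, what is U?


mean = (196.46 + 196.368 + 195.803 + 199.418 + 194.071 + 197.458 + 196.516) / 7 = 196.5848571
s = sqrt(sum((x - mean)^2)/(n-1)) = 1.6220981
u_A = s / sqrt(n) = 1.6220981 / sqrt(7) = 0.61309545
u_B1 = 0.375 / sqrt(3) = 0.21650635
u_B2 = 0.381 / sqrt(6) = 0.1555426
uc = sqrt(0.61309545^2 + 0.21650635^2 + 0.1555426^2) = 0.66854658
U = k * uc = 2.58 * 0.66854658
U = 1.7249

1.7249


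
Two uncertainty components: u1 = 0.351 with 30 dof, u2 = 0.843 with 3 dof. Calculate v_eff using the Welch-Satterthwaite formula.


uc = sqrt(u1^2 + u2^2) = sqrt(0.351^2 + 0.843^2) = 0.91315388
v_eff = uc^4 / (u1^4/v1 + u2^4/v2)
= 0.91315388^4 / (0.351^4/30 + 0.843^4/3)
= 0.69530584 / 0.16884662
v_eff = 4.1180

4.1180


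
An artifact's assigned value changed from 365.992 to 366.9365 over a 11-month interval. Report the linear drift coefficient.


rate = (v2 - v1) / months
= (366.9365 - 365.992) / 11
= 0.9445 / 11
= 0.0859

0.0859


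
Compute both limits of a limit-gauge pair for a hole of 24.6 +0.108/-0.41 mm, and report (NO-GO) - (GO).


GO = nominal - lower_tol (smallest hole = maximum material condition)
GO = 24.6 - 0.41 = 24.19
NO-GO = nominal + upper_tol (largest hole = least material condition)
NO-GO = 24.6 + 0.108 = 24.708
spread = NO-GO - GO = 24.708 - 24.19 = 0.5180

0.5180


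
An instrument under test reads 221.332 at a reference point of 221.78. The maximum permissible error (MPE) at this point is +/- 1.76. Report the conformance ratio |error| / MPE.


e = indication - reference = 221.332 - 221.78 = -0.4480
|e| = 0.4480
ratio = |e| / MPE = 0.4480 / 1.76
ratio = 0.2545

0.2545


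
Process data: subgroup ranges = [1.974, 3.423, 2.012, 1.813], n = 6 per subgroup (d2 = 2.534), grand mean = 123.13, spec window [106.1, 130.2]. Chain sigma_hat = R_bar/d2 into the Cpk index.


R_bar = (1.974 + 3.423 + 2.012 + 1.813) / 4 = 2.3055
sigma = R_bar / d2 = 2.3055 / 2.534 = 0.90982636
Cp = (USL - LSL)/(6*sigma) = (130.2 - 106.1)/(6*0.90982636) = 4.4148
Cpu = (130.2 - 123.13)/(3*0.90982636) = 2.5902
Cpl = (123.13 - 106.1)/(3*0.90982636) = 6.2393
Cpk = min(Cpu, Cpl) = 2.5902

2.5902


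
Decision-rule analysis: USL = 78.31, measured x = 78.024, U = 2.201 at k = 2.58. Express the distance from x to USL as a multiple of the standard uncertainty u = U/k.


u = U / k = 2.201 / 2.58 = 0.85310078
margin = |USL - x| = |78.31 - 78.024| = 0.286
z = margin / u = 0.286 / 0.85310078
z = 0.3352

0.3352


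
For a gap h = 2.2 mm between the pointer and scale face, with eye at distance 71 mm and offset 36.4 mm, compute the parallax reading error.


error = h * offset / d
= 2.2 * 36.4 / 71
= 1.1279

1.1279


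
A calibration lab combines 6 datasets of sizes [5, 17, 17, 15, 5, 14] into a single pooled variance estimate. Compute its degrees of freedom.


nu = sum_i (n_i - 1)
nu = ((5 - 1) + (17 - 1) + (17 - 1) + (15 - 1) + (5 - 1) + (14 - 1))
nu = 4 + 16 + 16 + 14 + 4 + 13
nu = 67

67


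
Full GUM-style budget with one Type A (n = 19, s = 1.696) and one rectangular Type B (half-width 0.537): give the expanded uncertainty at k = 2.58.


u_A = s / sqrt(n) = 1.696 / sqrt(19) = 0.38908908
u_B = half_width / sqrt(3) = 0.537 / sqrt(3) = 0.31003709
uc = sqrt(u_A^2 + u_B^2) = sqrt(0.38908908^2 + 0.31003709^2) = 0.49750709
U = k * uc = 2.58 * 0.49750709
U = 1.2836

1.2836


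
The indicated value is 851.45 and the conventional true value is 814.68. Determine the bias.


Systematic error = measured - true
= 851.45 - 814.68
= 36.7700

36.7700


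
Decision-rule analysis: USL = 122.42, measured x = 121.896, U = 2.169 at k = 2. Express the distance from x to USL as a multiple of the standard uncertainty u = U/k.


u = U / k = 2.169 / 2 = 1.0845
margin = |USL - x| = |122.42 - 121.896| = 0.524
z = margin / u = 0.524 / 1.0845
z = 0.4832

0.4832


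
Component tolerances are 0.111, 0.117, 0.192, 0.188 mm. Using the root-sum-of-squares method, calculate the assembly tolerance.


RSS = sqrt(0.111^2 + 0.117^2 + 0.192^2 + 0.188^2)
= sqrt(0.098218)
= 0.3134

0.3134


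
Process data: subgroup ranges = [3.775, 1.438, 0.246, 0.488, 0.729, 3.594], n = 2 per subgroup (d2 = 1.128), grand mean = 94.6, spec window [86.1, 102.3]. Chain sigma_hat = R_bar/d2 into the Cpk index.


R_bar = (3.775 + 1.438 + 0.246 + 0.488 + 0.729 + 3.594) / 6 = 1.7116667
sigma = R_bar / d2 = 1.7116667 / 1.128 = 1.517435
Cp = (USL - LSL)/(6*sigma) = (102.3 - 86.1)/(6*1.517435) = 1.7793
Cpu = (102.3 - 94.6)/(3*1.517435) = 1.6915
Cpl = (94.6 - 86.1)/(3*1.517435) = 1.8672
Cpk = min(Cpu, Cpl) = 1.6915

1.6915


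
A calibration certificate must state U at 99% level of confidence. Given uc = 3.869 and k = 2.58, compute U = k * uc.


U = k * uc
U = 2.58 * 3.869
U = 9.9820

9.9820


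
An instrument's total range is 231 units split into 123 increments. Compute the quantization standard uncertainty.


resolution = range / divisions
resolution = 231 / 123 = 1.8780488
u_res = resolution / (2*sqrt(3))
u_res = 1.8780488 / 3.4641016
u_res = 0.5421

0.5421


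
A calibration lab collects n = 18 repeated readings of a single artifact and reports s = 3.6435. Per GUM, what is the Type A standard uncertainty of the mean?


u_A = s / sqrt(n)
u_A = 3.6435 / sqrt(18)
u_A = 3.6435 / 4.2426407
u_A = 0.8588

0.8588


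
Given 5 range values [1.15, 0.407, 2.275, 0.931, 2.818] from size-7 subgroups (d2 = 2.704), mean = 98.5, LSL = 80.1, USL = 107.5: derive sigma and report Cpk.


R_bar = (1.15 + 0.407 + 2.275 + 0.931 + 2.818) / 5 = 1.5162
sigma = R_bar / d2 = 1.5162 / 2.704 = 0.56072485
Cp = (USL - LSL)/(6*sigma) = (107.5 - 80.1)/(6*0.56072485) = 8.1442
Cpu = (107.5 - 98.5)/(3*0.56072485) = 5.3502
Cpl = (98.5 - 80.1)/(3*0.56072485) = 10.9382
Cpk = min(Cpu, Cpl) = 5.3502

5.3502


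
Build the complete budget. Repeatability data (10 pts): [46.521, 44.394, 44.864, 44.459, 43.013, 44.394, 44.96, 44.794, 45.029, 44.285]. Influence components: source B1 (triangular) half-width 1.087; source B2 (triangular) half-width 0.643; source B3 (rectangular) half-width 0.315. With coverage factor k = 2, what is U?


mean = (46.521 + 44.394 + 44.864 + 44.459 + 43.013 + 44.394 + 44.96 + 44.794 + 45.029 + 44.285) / 10 = 44.6713
s = sqrt(sum((x - mean)^2)/(n-1)) = 0.86813492
u_A = s / sqrt(n) = 0.86813492 / sqrt(10) = 0.27452837
u_B1 = 1.087 / sqrt(6) = 0.44376589
u_B2 = 0.643 / sqrt(6) = 0.26250365
u_B3 = 0.315 / sqrt(3) = 0.18186533
uc = sqrt(0.27452837^2 + 0.44376589^2 + 0.26250365^2 + 0.18186533^2) = 0.61178195
U = k * uc = 2 * 0.61178195
U = 1.2236

1.2236


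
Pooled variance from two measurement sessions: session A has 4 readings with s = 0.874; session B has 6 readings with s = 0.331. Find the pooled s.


s_p = sqrt(((n1-1)*s1^2 + (n2-1)*s2^2) / (n1+n2-2))
numerator = (4-1)*0.874^2 + (6-1)*0.331^2 = 2.291628 + 0.547805 = 2.839433
denominator = 4 + 6 - 2 = 8
s_p^2 = 2.839433 / 8 = 0.35492913
s_p = sqrt(0.35492913) = 0.5958

0.5958


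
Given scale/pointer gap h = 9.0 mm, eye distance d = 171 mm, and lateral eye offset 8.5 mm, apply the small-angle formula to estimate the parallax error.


error = h * offset / d
= 9.0 * 8.5 / 171
= 0.4474

0.4474


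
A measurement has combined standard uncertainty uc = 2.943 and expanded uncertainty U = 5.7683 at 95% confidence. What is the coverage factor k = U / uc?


k = U / uc
k = 5.7683 / 2.943
k = 1.96

1.96


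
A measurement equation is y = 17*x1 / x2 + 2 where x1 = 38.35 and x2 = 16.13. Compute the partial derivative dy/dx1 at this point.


y = 17*x1 / x2 + 2
dy/dx1 = 17/x2
Evaluate at x2 = 16.13: c1 = 17 / 16.13
c1 = 1.0539

1.0539


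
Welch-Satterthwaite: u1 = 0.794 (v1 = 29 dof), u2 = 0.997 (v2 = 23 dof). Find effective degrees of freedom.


uc = sqrt(u1^2 + u2^2) = sqrt(0.794^2 + 0.997^2) = 1.2745372
v_eff = uc^4 / (u1^4/v1 + u2^4/v2)
= 1.2745372^4 / (0.794^4/29 + 0.997^4/23)
= 2.6388218 / 0.056664022
v_eff = 46.5696

46.5696


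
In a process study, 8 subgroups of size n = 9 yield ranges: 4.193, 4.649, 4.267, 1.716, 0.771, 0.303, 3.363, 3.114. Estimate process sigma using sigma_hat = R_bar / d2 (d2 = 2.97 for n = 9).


R_bar = (4.193 + 4.649 + 4.267 + 1.716 + 0.771 + 0.303 + 3.363 + 3.114) / 8
R_bar = 22.376 / 8 = 2.797
sigma_hat = R_bar / d2 = 2.797 / 2.97 = 0.9418

0.9418


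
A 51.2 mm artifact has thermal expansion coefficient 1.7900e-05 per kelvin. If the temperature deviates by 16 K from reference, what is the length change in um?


dL = L * alpha * dT
= 51.2 * 1.7900e-05 * 16
= 0.0146637 mm
dL_um = 0.0146637 * 1000 = 14.6637 um

14.6637


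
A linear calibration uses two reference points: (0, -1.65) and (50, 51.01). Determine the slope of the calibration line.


slope = (y2 - y1) / (x2 - x1)
= (51.01 - -1.65) / (50 - 0)
= 52.6600 / 50
= 1.0532

1.0532


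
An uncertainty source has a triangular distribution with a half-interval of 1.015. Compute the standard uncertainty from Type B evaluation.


u_B = half_width / sqrt(6)
u_B = 1.015 / 2.4494897
u_B = 0.4144

0.4144


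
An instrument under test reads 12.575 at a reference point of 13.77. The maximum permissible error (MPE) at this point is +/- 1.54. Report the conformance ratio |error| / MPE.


e = indication - reference = 12.575 - 13.77 = -1.1950
|e| = 1.1950
ratio = |e| / MPE = 1.1950 / 1.54
ratio = 0.7760

0.7760


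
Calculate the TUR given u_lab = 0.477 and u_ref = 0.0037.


TUR = u_lab / u_ref
= 0.477 / 0.0037
= 128.9189

128.9189


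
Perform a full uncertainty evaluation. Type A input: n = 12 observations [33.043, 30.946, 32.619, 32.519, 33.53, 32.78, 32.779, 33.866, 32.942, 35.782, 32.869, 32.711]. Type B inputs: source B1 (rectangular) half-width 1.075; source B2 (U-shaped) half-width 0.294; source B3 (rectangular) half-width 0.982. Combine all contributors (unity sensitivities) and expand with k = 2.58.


mean = (33.043 + 30.946 + 32.619 + 32.519 + 33.53 + 32.78 + 32.779 + 33.866 + 32.942 + 35.782 + 32.869 + 32.711) / 12 = 33.03216667
s = sqrt(sum((x - mean)^2)/(n-1)) = 1.1101408
u_A = s / sqrt(n) = 1.1101408 / sqrt(12) = 0.32047004
u_B1 = 1.075 / sqrt(3) = 0.62065154
u_B2 = 0.294 / sqrt(2) = 0.20788939
u_B3 = 0.982 / sqrt(3) = 0.56695796
uc = sqrt(0.32047004^2 + 0.62065154^2 + 0.20788939^2 + 0.56695796^2) = 0.92334647
U = k * uc = 2.58 * 0.92334647
U = 2.3822

2.3822


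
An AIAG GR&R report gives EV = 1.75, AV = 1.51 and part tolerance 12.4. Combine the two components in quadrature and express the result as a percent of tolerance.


GRR = sqrt(EV^2 + AV^2) = sqrt(1.75^2 + 1.51^2) = 2.3114065
%GRR = GRR / tol * 100 = 2.3114065 / 12.4 * 100
%GRR = 18.6404

18.6404


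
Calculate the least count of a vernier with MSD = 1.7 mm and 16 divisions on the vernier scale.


LC = MSD / n_div
= 1.7 / 16
= 0.1062

0.1062


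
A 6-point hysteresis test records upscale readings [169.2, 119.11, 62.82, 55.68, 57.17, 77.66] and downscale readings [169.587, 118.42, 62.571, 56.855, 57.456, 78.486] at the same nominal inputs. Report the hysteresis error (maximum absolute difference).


|169.2 - 169.587| = 0.3870
|119.11 - 118.42| = 0.6900
|62.82 - 62.571| = 0.2490
|55.68 - 56.855| = 1.1750
|57.17 - 57.456| = 0.2860
|77.66 - 78.486| = 0.8260
hysteresis = max(diffs) = 1.1750

1.1750


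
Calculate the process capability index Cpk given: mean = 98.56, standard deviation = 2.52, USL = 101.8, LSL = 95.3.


Cpu = (USL - mean) / (3*sigma) = (101.8 - 98.56) / (3*2.52) = 0.4286
Cpl = (mean - LSL) / (3*sigma) = (98.56 - 95.3) / (3*2.52) = 0.4312
Cpk = min(Cpu, Cpl) = 0.4286

0.4286


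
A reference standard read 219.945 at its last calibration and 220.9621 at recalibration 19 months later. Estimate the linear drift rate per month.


rate = (v2 - v1) / months
= (220.9621 - 219.945) / 19
= 1.0171 / 19
= 0.0535

0.0535


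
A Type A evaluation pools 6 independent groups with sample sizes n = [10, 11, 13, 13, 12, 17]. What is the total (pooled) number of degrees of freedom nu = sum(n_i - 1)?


nu = sum_i (n_i - 1)
nu = ((10 - 1) + (11 - 1) + (13 - 1) + (13 - 1) + (12 - 1) + (17 - 1))
nu = 9 + 10 + 12 + 12 + 11 + 16
nu = 70

70
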